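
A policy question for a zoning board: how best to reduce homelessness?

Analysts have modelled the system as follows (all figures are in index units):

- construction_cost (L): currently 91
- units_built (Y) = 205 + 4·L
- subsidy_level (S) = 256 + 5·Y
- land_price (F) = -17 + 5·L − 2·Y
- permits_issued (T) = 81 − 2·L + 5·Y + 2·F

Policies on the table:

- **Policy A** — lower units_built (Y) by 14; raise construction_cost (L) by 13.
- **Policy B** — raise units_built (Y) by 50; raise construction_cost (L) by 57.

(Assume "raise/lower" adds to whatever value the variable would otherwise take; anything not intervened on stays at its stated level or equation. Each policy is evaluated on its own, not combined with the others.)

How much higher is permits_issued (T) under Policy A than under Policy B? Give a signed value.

-592

Policy A (Y − 14, L + 13):
  L = 91 + 13 = 104
  Y = 205 + 4·104 (−14 from intervention) = 607
  F = -17 + 5·104 − 2·607 = -711
  T = 81 − 2·104 + 5·607 + 2·(-711) = 1486
Policy B (Y + 50, L + 57):
  L = 91 + 57 = 148
  Y = 205 + 4·148 (+50 from intervention) = 847
  F = -17 + 5·148 − 2·847 = -971
  T = 81 − 2·148 + 5·847 + 2·(-971) = 2078
T: 1486 − 2078 = -592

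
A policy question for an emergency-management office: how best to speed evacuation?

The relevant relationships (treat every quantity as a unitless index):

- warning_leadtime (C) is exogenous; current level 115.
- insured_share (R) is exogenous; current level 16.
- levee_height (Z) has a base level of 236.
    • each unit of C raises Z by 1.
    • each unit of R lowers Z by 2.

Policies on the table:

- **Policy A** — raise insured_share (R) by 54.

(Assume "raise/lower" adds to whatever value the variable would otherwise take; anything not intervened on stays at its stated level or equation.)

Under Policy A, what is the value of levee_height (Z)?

211

Policy A (R + 54):
  C = 115
  R = 16 + 54 = 70
  Z = 236 + 115 − 2·70 = 211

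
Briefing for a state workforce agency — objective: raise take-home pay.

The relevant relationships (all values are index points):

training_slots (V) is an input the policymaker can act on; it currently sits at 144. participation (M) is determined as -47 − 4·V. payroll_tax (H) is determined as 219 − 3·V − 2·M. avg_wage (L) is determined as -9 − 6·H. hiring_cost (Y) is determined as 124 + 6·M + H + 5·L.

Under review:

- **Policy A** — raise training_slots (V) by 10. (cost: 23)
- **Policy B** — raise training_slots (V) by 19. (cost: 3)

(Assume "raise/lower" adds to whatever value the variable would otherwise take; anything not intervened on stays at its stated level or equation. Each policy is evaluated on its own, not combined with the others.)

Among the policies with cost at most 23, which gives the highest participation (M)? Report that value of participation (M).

Policy A (V + 10):
  V = 144 + 10 = 154
  M = -47 − 4·154 = -663
Policy B (V + 19):
  V = 144 + 19 = 163
  M = -47 − 4·163 = -699
Comparing — Policy A: M=-663, Policy B: M=-699. Highest is -663 (Policy A).

-663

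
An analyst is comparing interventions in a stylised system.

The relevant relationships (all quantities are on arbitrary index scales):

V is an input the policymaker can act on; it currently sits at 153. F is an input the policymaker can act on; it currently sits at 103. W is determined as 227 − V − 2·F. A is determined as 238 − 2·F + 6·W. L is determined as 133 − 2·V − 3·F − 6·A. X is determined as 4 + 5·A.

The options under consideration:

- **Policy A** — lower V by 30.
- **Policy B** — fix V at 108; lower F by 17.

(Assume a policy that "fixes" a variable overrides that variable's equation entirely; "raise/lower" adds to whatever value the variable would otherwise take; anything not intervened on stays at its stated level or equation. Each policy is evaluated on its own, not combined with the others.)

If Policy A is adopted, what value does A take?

-580

Policy A (V − 30):
  V = 153 − 30 = 123
  F = 103
  W = 227 − 123 − 2·103 = -102
  A = 238 − 2·103 + 6·(-102) = -580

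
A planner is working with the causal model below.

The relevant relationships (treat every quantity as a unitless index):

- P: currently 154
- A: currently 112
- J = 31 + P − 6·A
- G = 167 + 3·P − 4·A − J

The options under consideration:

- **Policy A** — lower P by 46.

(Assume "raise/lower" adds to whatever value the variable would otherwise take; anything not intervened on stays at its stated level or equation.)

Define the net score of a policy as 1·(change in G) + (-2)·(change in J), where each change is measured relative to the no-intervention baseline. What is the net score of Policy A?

0

Baseline:
  P = 154
  A = 112
  J = 31 + 154 − 6·112 = -487
  G = 167 + 3·154 − 4·112 − (-487) = 668
Policy A (P − 46):
  P = 154 − 46 = 108
  A = 112
  J = 31 + 108 − 6·112 = -533
  G = 167 + 3·108 − 4·112 − (-533) = 576
ΔG = 576 − 668 = -92; ΔJ = -533 − (-487) = -46
Score = 1·(-92) + (-2)·(-46) = 0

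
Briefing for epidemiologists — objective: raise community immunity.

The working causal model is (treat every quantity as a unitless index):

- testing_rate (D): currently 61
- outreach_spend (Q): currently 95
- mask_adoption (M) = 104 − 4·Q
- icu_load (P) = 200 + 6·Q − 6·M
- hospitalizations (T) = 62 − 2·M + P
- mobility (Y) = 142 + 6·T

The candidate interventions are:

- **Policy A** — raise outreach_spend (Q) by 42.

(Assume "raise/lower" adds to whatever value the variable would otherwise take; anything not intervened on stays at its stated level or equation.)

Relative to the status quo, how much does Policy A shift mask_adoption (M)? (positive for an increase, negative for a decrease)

-168

Baseline:
  Q = 95
  M = 104 − 4·95 = -276
Policy A (Q + 42):
  Q = 95 + 42 = 137
  M = 104 − 4·137 = -444
Change in M: -444 − (-276) = -168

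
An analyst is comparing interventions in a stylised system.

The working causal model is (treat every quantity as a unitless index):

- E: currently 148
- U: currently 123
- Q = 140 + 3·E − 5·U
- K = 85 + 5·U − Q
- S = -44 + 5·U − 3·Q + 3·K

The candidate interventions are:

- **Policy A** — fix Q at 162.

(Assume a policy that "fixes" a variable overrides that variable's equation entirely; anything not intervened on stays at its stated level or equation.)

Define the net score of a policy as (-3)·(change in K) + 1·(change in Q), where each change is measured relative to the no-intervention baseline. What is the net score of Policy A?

772

Baseline:
  E = 148
  U = 123
  Q = 140 + 3·148 − 5·123 = -31
  K = 85 + 5·123 − (-31) = 731
Policy A (Q := 162):
  E = 148
  U = 123
  Q = 162
  K = 85 + 5·123 − 162 = 538
ΔK = 538 − 731 = -193; ΔQ = 162 − (-31) = 193
Score = (-3)·(-193) + 1·193 = 772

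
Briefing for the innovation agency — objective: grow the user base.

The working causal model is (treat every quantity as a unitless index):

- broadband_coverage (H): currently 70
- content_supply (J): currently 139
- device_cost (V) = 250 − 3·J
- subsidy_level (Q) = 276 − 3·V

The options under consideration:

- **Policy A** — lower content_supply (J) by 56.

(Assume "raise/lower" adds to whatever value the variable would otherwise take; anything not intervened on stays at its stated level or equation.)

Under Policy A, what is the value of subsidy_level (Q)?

273

Policy A (J − 56):
  J = 139 − 56 = 83
  V = 250 − 3·83 = 1
  Q = 276 − 3·1 = 273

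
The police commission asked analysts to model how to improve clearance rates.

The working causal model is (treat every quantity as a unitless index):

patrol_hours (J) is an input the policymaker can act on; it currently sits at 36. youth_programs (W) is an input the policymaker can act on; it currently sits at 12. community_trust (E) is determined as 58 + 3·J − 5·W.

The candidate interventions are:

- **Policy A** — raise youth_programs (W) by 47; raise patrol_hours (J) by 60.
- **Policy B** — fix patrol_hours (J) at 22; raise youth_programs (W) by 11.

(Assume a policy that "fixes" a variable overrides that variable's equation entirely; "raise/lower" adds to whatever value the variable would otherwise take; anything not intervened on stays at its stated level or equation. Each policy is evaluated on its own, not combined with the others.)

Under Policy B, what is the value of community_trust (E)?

Policy B (J := 22, W + 11):
  J = 22
  W = 12 + 11 = 23
  E = 58 + 3·22 − 5·23 = 9

9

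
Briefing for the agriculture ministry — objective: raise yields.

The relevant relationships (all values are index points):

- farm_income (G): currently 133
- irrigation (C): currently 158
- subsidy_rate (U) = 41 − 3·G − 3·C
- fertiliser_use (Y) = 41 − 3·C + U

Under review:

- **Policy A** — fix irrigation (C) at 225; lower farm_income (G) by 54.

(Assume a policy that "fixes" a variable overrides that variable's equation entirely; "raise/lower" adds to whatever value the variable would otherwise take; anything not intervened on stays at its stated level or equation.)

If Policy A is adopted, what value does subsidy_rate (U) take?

Policy A (C := 225, G − 54):
  G = 133 − 54 = 79
  C = 225
  U = 41 − 3·79 − 3·225 = -871

-871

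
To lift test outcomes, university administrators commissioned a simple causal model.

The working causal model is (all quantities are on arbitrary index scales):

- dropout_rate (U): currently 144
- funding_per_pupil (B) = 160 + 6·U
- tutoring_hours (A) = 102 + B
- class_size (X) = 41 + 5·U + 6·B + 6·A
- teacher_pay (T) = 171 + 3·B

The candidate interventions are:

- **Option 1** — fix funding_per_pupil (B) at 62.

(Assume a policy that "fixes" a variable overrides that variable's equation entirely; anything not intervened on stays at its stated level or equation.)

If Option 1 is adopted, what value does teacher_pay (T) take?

Option 1 (B := 62):
  U = 144
  B = 62
  T = 171 + 3·62 = 357

357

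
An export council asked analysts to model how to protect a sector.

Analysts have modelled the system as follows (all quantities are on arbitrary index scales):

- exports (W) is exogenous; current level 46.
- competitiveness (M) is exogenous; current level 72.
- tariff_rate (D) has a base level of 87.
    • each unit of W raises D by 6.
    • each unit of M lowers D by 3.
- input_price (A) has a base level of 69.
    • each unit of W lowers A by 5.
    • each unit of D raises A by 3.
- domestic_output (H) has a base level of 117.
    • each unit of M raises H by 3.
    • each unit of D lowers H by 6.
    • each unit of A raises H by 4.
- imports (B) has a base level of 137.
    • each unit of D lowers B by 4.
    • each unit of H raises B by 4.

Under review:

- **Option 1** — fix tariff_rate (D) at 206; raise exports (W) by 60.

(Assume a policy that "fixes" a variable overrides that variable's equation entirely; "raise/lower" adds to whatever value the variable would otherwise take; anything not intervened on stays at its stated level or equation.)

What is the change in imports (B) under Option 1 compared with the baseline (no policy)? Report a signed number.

Baseline:
  W = 46
  M = 72
  D = 87 + 6·46 − 3·72 = 147
  A = 69 − 5·46 + 3·147 = 280
  H = 117 + 3·72 − 6·147 + 4·280 = 571
  B = 137 − 4·147 + 4·571 = 1833
Option 1 (D := 206, W + 60):
  W = 46 + 60 = 106
  M = 72
  D = 206
  A = 69 − 5·106 + 3·206 = 157
  H = 117 + 3·72 − 6·206 + 4·157 = -275
  B = 137 − 4·206 + 4·(-275) = -1787
Change in B: -1787 − 1833 = -3620

-3620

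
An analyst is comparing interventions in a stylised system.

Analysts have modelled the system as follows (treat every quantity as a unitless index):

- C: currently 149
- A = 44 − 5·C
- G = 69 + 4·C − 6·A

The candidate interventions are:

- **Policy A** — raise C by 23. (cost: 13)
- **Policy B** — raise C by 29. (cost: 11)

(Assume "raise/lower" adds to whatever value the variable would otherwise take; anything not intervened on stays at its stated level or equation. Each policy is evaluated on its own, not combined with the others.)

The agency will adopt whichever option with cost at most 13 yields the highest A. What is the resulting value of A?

Policy A (C + 23):
  C = 149 + 23 = 172
  A = 44 − 5·172 = -816
Policy B (C + 29):
  C = 149 + 29 = 178
  A = 44 − 5·178 = -846
Comparing — Policy A: A=-816, Policy B: A=-846. Highest is -816 (Policy A).

-816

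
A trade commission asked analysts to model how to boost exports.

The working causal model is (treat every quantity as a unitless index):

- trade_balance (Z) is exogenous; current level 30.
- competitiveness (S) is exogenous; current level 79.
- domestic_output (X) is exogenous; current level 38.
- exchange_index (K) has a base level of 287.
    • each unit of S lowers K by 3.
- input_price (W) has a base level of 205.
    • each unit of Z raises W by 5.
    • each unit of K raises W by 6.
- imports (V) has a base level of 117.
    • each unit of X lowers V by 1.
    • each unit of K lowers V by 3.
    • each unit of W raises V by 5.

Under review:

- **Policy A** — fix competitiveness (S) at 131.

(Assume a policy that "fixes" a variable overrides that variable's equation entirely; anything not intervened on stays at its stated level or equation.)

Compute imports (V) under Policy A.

Policy A (S := 131):
  Z = 30
  S = 131
  X = 38
  K = 287 − 3·131 = -106
  W = 205 + 5·30 + 6·(-106) = -281
  V = 117 − 38 − 3·(-106) + 5·(-281) = -1008

-1008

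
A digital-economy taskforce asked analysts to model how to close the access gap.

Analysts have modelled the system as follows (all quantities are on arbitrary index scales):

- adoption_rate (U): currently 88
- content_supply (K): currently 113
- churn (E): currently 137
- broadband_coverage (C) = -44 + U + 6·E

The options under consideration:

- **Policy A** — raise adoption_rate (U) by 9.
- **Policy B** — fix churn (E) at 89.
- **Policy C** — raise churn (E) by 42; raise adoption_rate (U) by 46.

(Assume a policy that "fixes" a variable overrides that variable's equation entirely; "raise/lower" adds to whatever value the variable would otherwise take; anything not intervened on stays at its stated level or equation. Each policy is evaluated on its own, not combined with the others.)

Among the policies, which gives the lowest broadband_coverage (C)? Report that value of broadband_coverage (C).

578

Policy A (U + 9):
  U = 88 + 9 = 97
  E = 137
  C = -44 + 97 + 6·137 = 875
Policy B (E := 89):
  U = 88
  E = 89
  C = -44 + 88 + 6·89 = 578
Policy C (E + 42, U + 46):
  U = 88 + 46 = 134
  E = 137 + 42 = 179
  C = -44 + 134 + 6·179 = 1164
Comparing — Policy A: C=875, Policy B: C=578, Policy C: C=1164. Lowest is 578 (Policy B).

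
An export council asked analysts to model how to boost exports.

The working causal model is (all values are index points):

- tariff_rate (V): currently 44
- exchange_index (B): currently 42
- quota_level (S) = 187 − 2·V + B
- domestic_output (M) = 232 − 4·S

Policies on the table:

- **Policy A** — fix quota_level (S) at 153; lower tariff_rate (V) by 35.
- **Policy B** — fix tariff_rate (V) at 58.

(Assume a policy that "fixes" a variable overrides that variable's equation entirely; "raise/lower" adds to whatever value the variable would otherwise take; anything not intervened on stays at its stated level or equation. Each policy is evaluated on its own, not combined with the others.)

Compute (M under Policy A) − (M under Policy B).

-160

Policy A (S := 153, V − 35):
  V = 44 − 35 = 9
  B = 42
  S = 153
  M = 232 − 4·153 = -380
Policy B (V := 58):
  V = 58
  B = 42
  S = 187 − 2·58 + 42 = 113
  M = 232 − 4·113 = -220
M: -380 − (-220) = -160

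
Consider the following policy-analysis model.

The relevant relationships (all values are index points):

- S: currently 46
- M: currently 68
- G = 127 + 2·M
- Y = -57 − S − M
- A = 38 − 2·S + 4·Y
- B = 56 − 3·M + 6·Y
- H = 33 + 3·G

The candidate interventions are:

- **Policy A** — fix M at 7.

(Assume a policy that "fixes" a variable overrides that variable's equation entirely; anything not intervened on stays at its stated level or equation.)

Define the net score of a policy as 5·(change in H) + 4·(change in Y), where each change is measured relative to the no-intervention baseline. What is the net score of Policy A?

Baseline:
  S = 46
  M = 68
  G = 127 + 2·68 = 263
  Y = -57 − 46 − 68 = -171
  H = 33 + 3·263 = 822
Policy A (M := 7):
  S = 46
  M = 7
  G = 127 + 2·7 = 141
  Y = -57 − 46 − 7 = -110
  H = 33 + 3·141 = 456
ΔH = 456 − 822 = -366; ΔY = -110 − (-171) = 61
Score = 5·(-366) + 4·61 = -1586

-1586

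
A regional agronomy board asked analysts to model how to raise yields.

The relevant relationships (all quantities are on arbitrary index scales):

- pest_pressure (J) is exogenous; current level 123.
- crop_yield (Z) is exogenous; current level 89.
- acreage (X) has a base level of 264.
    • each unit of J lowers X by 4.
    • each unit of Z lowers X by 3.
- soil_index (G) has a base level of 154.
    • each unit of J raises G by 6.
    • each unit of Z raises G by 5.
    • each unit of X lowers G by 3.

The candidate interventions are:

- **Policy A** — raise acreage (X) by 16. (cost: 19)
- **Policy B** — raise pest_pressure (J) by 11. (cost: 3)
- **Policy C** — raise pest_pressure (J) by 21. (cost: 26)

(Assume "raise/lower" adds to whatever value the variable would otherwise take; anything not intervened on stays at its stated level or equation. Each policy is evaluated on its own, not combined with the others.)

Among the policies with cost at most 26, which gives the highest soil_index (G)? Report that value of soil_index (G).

3200

Policy A (X + 16):
  J = 123
  Z = 89
  X = 264 − 4·123 − 3·89 (+16 from intervention) = -479
  G = 154 + 6·123 + 5·89 − 3·(-479) = 2774
Policy B (J + 11):
  J = 123 + 11 = 134
  Z = 89
  X = 264 − 4·134 − 3·89 = -539
  G = 154 + 6·134 + 5·89 − 3·(-539) = 3020
Policy C (J + 21):
  J = 123 + 21 = 144
  Z = 89
  X = 264 − 4·144 − 3·89 = -579
  G = 154 + 6·144 + 5·89 − 3·(-579) = 3200
Comparing — Policy A: G=2774, Policy B: G=3020, Policy C: G=3200. Highest is 3200 (Policy C).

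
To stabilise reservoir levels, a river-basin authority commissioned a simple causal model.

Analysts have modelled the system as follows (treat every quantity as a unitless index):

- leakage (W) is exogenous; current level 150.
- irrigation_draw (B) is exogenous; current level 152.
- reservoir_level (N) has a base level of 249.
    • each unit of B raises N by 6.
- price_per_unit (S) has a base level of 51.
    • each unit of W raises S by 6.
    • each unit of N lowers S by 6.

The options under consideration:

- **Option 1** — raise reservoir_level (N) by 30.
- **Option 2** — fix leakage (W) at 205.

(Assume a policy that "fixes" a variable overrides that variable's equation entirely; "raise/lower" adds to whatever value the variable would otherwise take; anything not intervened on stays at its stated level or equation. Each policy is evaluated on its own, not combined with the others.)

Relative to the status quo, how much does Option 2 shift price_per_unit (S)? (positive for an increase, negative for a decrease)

330

Baseline:
  W = 150
  B = 152
  N = 249 + 6·152 = 1161
  S = 51 + 6·150 − 6·1161 = -6015
Option 2 (W := 205):
  W = 205
  B = 152
  N = 249 + 6·152 = 1161
  S = 51 + 6·205 − 6·1161 = -5685
Change in S: -5685 − (-6015) = 330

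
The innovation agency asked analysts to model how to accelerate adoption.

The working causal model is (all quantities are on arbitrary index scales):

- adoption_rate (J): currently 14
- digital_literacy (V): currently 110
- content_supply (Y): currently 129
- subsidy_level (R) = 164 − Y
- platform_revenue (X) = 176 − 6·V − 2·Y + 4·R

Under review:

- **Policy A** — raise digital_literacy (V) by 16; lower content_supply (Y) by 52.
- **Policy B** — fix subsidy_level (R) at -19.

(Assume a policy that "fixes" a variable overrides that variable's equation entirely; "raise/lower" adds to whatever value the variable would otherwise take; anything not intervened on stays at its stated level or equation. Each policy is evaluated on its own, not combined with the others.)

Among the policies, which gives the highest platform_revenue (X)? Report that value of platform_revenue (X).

-386

Policy A (V + 16, Y − 52):
  V = 110 + 16 = 126
  Y = 129 − 52 = 77
  R = 164 − 77 = 87
  X = 176 − 6·126 − 2·77 + 4·87 = -386
Policy B (R := -19):
  V = 110
  Y = 129
  R = -19
  X = 176 − 6·110 − 2·129 + 4·(-19) = -818
Comparing — Policy A: X=-386, Policy B: X=-818. Highest is -386 (Policy A).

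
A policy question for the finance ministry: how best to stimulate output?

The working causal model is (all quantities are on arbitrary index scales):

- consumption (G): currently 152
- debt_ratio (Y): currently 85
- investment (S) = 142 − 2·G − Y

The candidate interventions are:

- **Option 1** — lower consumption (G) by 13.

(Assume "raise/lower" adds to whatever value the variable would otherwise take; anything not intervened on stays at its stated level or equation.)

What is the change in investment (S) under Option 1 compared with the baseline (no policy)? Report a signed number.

Baseline:
  G = 152
  Y = 85
  S = 142 − 2·152 − 85 = -247
Option 1 (G − 13):
  G = 152 − 13 = 139
  Y = 85
  S = 142 − 2·139 − 85 = -221
Change in S: -221 − (-247) = 26

26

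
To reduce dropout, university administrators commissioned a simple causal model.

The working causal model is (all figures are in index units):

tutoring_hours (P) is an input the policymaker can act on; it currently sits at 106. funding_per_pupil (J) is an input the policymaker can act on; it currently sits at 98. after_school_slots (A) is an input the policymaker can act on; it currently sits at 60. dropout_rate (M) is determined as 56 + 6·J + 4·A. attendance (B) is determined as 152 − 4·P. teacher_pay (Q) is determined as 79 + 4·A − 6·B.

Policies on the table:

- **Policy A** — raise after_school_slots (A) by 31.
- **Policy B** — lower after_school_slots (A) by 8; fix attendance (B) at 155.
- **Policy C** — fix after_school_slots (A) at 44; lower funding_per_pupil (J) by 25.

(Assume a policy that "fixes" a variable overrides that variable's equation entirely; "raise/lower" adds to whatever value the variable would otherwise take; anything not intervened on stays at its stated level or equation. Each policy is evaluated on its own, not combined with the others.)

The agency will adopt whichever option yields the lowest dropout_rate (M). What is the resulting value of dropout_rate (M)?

Policy A (A + 31):
  J = 98
  A = 60 + 31 = 91
  M = 56 + 6·98 + 4·91 = 1008
Policy B (A − 8, B := 155):
  J = 98
  A = 60 − 8 = 52
  M = 56 + 6·98 + 4·52 = 852
Policy C (A := 44, J − 25):
  J = 98 − 25 = 73
  A = 44
  M = 56 + 6·73 + 4·44 = 670
Comparing — Policy A: M=1008, Policy B: M=852, Policy C: M=670. Lowest is 670 (Policy C).

670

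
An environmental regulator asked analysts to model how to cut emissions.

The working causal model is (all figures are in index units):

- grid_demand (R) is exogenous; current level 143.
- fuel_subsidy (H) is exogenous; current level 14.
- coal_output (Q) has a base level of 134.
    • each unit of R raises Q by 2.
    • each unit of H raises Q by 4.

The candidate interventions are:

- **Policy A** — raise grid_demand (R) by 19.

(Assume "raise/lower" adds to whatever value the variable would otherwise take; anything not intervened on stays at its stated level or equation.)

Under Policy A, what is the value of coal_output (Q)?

514

Policy A (R + 19):
  R = 143 + 19 = 162
  H = 14
  Q = 134 + 2·162 + 4·14 = 514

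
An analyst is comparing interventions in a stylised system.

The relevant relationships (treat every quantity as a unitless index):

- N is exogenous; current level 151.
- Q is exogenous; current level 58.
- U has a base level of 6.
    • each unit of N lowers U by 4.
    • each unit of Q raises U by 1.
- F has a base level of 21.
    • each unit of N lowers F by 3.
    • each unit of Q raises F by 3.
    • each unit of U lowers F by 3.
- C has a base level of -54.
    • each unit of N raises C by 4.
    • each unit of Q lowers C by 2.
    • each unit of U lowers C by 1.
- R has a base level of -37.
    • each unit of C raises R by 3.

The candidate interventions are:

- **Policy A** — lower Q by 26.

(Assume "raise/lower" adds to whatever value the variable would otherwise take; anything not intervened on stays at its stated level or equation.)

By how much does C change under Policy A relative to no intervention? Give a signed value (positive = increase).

Baseline:
  N = 151
  Q = 58
  U = 6 − 4·151 + 58 = -540
  C = -54 + 4·151 − 2·58 − (-540) = 974
Policy A (Q − 26):
  N = 151
  Q = 58 − 26 = 32
  U = 6 − 4·151 + 32 = -566
  C = -54 + 4·151 − 2·32 − (-566) = 1052
Change in C: 1052 − 974 = 78

78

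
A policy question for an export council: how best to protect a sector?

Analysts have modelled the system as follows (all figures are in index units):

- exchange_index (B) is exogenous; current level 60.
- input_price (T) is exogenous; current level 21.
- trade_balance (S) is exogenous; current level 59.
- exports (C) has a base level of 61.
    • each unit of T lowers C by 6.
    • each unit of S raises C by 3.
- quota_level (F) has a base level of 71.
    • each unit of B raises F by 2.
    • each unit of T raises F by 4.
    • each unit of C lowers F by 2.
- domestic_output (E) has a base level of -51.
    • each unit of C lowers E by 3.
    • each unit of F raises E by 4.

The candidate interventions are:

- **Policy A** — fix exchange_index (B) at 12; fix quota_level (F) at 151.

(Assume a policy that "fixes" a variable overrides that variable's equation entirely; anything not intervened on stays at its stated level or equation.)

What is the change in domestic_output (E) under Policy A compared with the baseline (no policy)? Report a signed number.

400

Baseline:
  B = 60
  T = 21
  S = 59
  C = 61 − 6·21 + 3·59 = 112
  F = 71 + 2·60 + 4·21 − 2·112 = 51
  E = -51 − 3·112 + 4·51 = -183
Policy A (B := 12, F := 151):
  B = 12
  T = 21
  S = 59
  C = 61 − 6·21 + 3·59 = 112
  F = 151
  E = -51 − 3·112 + 4·151 = 217
Change in E: 217 − (-183) = 400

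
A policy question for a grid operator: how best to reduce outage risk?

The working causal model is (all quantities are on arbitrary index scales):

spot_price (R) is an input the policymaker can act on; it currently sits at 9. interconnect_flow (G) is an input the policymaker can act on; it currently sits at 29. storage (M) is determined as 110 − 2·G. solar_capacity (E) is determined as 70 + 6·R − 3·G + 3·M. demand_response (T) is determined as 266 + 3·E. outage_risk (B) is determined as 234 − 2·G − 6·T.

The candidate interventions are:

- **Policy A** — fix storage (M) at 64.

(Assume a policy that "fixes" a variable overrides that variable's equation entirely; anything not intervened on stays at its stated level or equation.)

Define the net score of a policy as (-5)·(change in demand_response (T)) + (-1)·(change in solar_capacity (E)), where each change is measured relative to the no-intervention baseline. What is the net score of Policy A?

Baseline:
  R = 9
  G = 29
  M = 110 − 2·29 = 52
  E = 70 + 6·9 − 3·29 + 3·52 = 193
  T = 266 + 3·193 = 845
Policy A (M := 64):
  R = 9
  G = 29
  M = 64
  E = 70 + 6·9 − 3·29 + 3·64 = 229
  T = 266 + 3·229 = 953
ΔT = 953 − 845 = 108; ΔE = 229 − 193 = 36
Score = (-5)·108 + (-1)·36 = -576

-576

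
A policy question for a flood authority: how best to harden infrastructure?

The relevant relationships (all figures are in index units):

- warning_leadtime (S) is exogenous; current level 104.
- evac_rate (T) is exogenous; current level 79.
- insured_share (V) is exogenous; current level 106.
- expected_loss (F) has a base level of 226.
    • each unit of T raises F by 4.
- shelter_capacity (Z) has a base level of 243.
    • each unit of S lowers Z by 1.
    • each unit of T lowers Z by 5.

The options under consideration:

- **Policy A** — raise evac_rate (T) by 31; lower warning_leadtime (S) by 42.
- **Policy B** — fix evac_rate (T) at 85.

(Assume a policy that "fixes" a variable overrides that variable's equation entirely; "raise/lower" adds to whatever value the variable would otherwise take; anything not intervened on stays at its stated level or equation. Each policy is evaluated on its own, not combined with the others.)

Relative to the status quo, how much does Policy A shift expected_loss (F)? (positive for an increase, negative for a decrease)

Baseline:
  T = 79
  F = 226 + 4·79 = 542
Policy A (T + 31, S − 42):
  T = 79 + 31 = 110
  F = 226 + 4·110 = 666
Change in F: 666 − 542 = 124

124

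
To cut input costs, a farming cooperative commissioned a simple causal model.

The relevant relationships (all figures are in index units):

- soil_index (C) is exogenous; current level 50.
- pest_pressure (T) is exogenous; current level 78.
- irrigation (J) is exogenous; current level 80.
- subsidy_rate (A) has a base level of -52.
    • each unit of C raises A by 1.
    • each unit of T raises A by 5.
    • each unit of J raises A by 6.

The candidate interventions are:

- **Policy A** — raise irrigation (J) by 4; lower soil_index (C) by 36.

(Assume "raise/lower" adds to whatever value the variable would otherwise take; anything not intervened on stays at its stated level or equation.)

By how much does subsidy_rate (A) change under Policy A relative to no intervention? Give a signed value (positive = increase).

Baseline:
  C = 50
  T = 78
  J = 80
  A = -52 + 50 + 5·78 + 6·80 = 868
Policy A (J + 4, C − 36):
  C = 50 − 36 = 14
  T = 78
  J = 80 + 4 = 84
  A = -52 + 14 + 5·78 + 6·84 = 856
Change in A: 856 − 868 = -12

-12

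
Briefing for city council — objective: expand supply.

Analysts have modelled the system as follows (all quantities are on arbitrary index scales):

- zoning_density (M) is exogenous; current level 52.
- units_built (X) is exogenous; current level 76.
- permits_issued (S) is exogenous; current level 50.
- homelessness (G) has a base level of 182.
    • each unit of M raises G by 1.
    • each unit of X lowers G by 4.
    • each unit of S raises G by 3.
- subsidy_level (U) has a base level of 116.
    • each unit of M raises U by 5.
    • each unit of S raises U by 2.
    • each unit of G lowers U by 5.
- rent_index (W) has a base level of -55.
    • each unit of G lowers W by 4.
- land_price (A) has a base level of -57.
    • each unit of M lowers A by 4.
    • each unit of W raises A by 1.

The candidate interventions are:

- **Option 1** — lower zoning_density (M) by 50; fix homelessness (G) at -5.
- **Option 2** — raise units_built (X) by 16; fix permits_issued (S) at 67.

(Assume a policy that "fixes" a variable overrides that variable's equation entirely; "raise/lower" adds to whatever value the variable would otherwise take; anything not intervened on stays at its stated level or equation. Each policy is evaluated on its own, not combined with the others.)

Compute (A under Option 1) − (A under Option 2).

488

Option 1 (M − 50, G := -5):
  M = 52 − 50 = 2
  X = 76
  S = 50
  G = -5
  W = -55 − 4·(-5) = -35
  A = -57 − 4·2 + (-35) = -100
Option 2 (X + 16, S := 67):
  M = 52
  X = 76 + 16 = 92
  S = 67
  G = 182 + 52 − 4·92 + 3·67 = 67
  W = -55 − 4·67 = -323
  A = -57 − 4·52 + (-323) = -588
A: -100 − (-588) = 488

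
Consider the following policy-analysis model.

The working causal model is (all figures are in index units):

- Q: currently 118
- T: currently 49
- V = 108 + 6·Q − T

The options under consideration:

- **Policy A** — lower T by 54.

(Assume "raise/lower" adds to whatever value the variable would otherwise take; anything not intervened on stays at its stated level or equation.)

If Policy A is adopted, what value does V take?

821

Policy A (T − 54):
  Q = 118
  T = 49 − 54 = -5
  V = 108 + 6·118 − (-5) = 821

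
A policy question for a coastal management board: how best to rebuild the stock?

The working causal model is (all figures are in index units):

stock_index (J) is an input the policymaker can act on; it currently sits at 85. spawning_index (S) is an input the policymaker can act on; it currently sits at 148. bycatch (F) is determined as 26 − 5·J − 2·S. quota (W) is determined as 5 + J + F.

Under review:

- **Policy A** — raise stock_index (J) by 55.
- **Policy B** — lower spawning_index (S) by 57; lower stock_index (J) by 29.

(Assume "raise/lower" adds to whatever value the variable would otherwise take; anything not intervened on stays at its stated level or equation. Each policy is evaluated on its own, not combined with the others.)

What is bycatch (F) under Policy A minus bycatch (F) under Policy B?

Policy A (J + 55):
  J = 85 + 55 = 140
  S = 148
  F = 26 − 5·140 − 2·148 = -970
Policy B (S − 57, J − 29):
  J = 85 − 29 = 56
  S = 148 − 57 = 91
  F = 26 − 5·56 − 2·91 = -436
F: -970 − (-436) = -534

-534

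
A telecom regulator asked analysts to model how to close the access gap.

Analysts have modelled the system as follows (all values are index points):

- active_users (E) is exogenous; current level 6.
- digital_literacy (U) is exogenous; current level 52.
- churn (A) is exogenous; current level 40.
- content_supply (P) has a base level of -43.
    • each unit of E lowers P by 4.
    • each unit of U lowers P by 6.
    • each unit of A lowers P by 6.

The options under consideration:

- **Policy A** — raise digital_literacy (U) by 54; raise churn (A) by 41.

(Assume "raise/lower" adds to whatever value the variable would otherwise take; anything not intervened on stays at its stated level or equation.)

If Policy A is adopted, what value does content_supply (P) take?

Policy A (U + 54, A + 41):
  E = 6
  U = 52 + 54 = 106
  A = 40 + 41 = 81
  P = -43 − 4·6 − 6·106 − 6·81 = -1189

-1189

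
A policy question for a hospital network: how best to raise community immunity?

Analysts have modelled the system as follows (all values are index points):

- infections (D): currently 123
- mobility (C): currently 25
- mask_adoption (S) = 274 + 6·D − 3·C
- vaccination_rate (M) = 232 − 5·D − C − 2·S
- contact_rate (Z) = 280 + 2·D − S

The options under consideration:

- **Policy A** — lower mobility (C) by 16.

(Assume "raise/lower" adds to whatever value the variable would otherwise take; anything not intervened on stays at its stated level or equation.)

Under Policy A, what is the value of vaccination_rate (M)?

-2362

Policy A (C − 16):
  D = 123
  C = 25 − 16 = 9
  S = 274 + 6·123 − 3·9 = 985
  M = 232 − 5·123 − 9 − 2·985 = -2362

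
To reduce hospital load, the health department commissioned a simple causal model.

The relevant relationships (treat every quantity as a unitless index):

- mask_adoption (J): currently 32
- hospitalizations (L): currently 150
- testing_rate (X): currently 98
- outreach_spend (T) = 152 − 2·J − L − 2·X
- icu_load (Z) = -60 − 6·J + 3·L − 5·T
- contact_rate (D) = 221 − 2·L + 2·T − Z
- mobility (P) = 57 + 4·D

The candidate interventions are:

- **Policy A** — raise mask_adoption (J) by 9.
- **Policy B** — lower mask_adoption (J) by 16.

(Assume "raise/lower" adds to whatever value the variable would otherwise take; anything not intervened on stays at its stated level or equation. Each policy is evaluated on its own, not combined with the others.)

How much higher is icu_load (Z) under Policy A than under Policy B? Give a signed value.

100

Policy A (J + 9):
  J = 32 + 9 = 41
  L = 150
  X = 98
  T = 152 − 2·41 − 150 − 2·98 = -276
  Z = -60 − 6·41 + 3·150 − 5·(-276) = 1524
Policy B (J − 16):
  J = 32 − 16 = 16
  L = 150
  X = 98
  T = 152 − 2·16 − 150 − 2·98 = -226
  Z = -60 − 6·16 + 3·150 − 5·(-226) = 1424
Z: 1524 − 1424 = 100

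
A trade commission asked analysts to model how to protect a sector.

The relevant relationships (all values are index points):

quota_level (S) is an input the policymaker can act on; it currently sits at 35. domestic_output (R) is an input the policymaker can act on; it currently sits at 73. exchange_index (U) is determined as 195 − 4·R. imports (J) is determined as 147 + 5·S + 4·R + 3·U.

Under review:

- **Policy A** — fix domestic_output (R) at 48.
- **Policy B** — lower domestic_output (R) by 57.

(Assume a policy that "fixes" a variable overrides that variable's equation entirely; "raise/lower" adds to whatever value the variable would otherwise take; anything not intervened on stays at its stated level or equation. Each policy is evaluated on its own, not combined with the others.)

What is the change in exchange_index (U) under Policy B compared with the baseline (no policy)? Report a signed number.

228

Baseline:
  R = 73
  U = 195 − 4·73 = -97
Policy B (R − 57):
  R = 73 − 57 = 16
  U = 195 − 4·16 = 131
Change in U: 131 − (-97) = 228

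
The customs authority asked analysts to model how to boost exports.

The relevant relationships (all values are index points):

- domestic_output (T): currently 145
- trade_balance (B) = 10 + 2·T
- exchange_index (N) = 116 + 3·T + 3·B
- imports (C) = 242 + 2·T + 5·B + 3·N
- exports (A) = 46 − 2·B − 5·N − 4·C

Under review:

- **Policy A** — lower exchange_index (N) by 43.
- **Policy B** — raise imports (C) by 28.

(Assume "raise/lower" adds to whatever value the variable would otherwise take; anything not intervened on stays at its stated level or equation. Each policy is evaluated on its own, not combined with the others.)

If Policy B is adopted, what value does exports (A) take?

Policy B (C + 28):
  T = 145
  B = 10 + 2·145 = 300
  N = 116 + 3·145 + 3·300 = 1451
  C = 242 + 2·145 + 5·300 + 3·1451 (+28 from intervention) = 6413
  A = 46 − 2·300 − 5·1451 − 4·6413 = -33461

-33461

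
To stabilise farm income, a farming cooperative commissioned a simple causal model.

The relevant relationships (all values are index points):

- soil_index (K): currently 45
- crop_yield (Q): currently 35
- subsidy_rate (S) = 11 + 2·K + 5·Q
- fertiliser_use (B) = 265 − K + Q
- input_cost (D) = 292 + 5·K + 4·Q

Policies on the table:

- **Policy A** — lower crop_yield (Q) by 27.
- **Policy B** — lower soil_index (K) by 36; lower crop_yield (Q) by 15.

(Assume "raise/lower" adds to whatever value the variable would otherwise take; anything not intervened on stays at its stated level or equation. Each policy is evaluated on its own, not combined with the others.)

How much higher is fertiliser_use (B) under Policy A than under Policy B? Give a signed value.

-48

Policy A (Q − 27):
  K = 45
  Q = 35 − 27 = 8
  B = 265 − 45 + 8 = 228
Policy B (K − 36, Q − 15):
  K = 45 − 36 = 9
  Q = 35 − 15 = 20
  B = 265 − 9 + 20 = 276
B: 228 − 276 = -48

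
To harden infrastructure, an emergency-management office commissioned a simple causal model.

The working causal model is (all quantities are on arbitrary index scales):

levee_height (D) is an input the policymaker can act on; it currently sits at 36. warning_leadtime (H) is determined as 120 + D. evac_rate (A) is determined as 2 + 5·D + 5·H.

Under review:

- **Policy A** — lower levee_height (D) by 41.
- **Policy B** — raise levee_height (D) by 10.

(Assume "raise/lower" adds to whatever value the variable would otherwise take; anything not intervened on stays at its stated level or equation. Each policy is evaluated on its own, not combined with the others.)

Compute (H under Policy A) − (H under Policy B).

Policy A (D − 41):
  D = 36 − 41 = -5
  H = 120 + (-5) = 115
Policy B (D + 10):
  D = 36 + 10 = 46
  H = 120 + 46 = 166
H: 115 − 166 = -51

-51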